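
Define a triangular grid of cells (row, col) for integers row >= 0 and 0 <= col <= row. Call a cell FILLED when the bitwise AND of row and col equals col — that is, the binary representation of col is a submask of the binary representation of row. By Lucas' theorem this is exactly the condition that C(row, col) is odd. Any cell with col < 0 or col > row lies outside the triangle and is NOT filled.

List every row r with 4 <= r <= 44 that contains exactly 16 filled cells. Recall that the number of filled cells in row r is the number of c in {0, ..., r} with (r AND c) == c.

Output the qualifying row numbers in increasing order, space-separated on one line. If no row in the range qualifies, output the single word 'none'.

Answer: 15 23 27 29 30 39 43

Derivation:
Row r has 2^popcount(r) filled cells, so we need popcount(r) = log2(16) = 4.
Scan r = 4..44 and keep those with exactly 4 one-bits:
r=4=100 popcount=1 -> skip
r=5=101 popcount=2 -> skip
r=6=110 popcount=2 -> skip
r=7=111 popcount=3 -> skip
r=8=1000 popcount=1 -> skip
r=9=1001 popcount=2 -> skip
r=10=1010 popcount=2 -> skip
r=11=1011 popcount=3 -> skip
r=12=1100 popcount=2 -> skip
r=13=1101 popcount=3 -> skip
r=14=1110 popcount=3 -> skip
r=15=1111 popcount=4 -> KEEP
r=16=10000 popcount=1 -> skip
r=17=10001 popcount=2 -> skip
r=18=10010 popcount=2 -> skip
r=19=10011 popcount=3 -> skip
r=20=10100 popcount=2 -> skip
r=21=10101 popcount=3 -> skip
r=22=10110 popcount=3 -> skip
r=23=10111 popcount=4 -> KEEP
r=24=11000 popcount=2 -> skip
r=25=11001 popcount=3 -> skip
r=26=11010 popcount=3 -> skip
r=27=11011 popcount=4 -> KEEP
r=28=11100 popcount=3 -> skip
r=29=11101 popcount=4 -> KEEP
r=30=11110 popcount=4 -> KEEP
r=31=11111 popcount=5 -> skip
r=32=100000 popcount=1 -> skip
r=33=100001 popcount=2 -> skip
r=34=100010 popcount=2 -> skip
r=35=100011 popcount=3 -> skip
r=36=100100 popcount=2 -> skip
r=37=100101 popcount=3 -> skip
r=38=100110 popcount=3 -> skip
r=39=100111 popcount=4 -> KEEP
r=40=101000 popcount=2 -> skip
r=41=101001 popcount=3 -> skip
r=42=101010 popcount=3 -> skip
r=43=101011 popcount=4 -> KEEP
r=44=101100 popcount=3 -> skip
Kept rows: 15 23 27 29 30 39 43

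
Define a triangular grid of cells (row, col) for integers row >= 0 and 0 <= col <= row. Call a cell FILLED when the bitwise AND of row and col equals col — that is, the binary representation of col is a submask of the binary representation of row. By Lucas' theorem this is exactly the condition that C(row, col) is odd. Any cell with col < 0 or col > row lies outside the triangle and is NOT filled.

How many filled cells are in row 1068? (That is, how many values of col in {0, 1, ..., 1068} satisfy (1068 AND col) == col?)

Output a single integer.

Answer: 16

Derivation:
1068 in binary = 10000101100
popcount(1068) = number of 1-bits in 10000101100 = 4
A col c satisfies (1068 AND c) == c iff every set bit of c is also set in 1068; each of the 4 set bits of 1068 can independently be on or off in c.
count = 2^4 = 16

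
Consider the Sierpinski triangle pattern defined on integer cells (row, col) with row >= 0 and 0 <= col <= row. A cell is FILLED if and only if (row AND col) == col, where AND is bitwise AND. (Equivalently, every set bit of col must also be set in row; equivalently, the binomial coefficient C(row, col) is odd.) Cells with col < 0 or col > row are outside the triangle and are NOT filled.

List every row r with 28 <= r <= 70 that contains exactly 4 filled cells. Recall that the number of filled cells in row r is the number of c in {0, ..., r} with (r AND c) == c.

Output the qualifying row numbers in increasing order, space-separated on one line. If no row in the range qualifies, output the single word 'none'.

Row r has 2^popcount(r) filled cells, so we need popcount(r) = log2(4) = 2.
Scan r = 28..70 and keep those with exactly 2 one-bits:
r=28=11100 popcount=3 -> skip
r=29=11101 popcount=4 -> skip
r=30=11110 popcount=4 -> skip
r=31=11111 popcount=5 -> skip
r=32=100000 popcount=1 -> skip
r=33=100001 popcount=2 -> KEEP
r=34=100010 popcount=2 -> KEEP
r=35=100011 popcount=3 -> skip
r=36=100100 popcount=2 -> KEEP
r=37=100101 popcount=3 -> skip
r=38=100110 popcount=3 -> skip
r=39=100111 popcount=4 -> skip
r=40=101000 popcount=2 -> KEEP
r=41=101001 popcount=3 -> skip
r=42=101010 popcount=3 -> skip
r=43=101011 popcount=4 -> skip
r=44=101100 popcount=3 -> skip
r=45=101101 popcount=4 -> skip
r=46=101110 popcount=4 -> skip
r=47=101111 popcount=5 -> skip
r=48=110000 popcount=2 -> KEEP
r=49=110001 popcount=3 -> skip
r=50=110010 popcount=3 -> skip
r=51=110011 popcount=4 -> skip
r=52=110100 popcount=3 -> skip
r=53=110101 popcount=4 -> skip
r=54=110110 popcount=4 -> skip
r=55=110111 popcount=5 -> skip
r=56=111000 popcount=3 -> skip
r=57=111001 popcount=4 -> skip
r=58=111010 popcount=4 -> skip
r=59=111011 popcount=5 -> skip
r=60=111100 popcount=4 -> skip
r=61=111101 popcount=5 -> skip
r=62=111110 popcount=5 -> skip
r=63=111111 popcount=6 -> skip
r=64=1000000 popcount=1 -> skip
r=65=1000001 popcount=2 -> KEEP
r=66=1000010 popcount=2 -> KEEP
r=67=1000011 popcount=3 -> skip
r=68=1000100 popcount=2 -> KEEP
r=69=1000101 popcount=3 -> skip
r=70=1000110 popcount=3 -> skip
Kept rows: 33 34 36 40 48 65 66 68

Answer: 33 34 36 40 48 65 66 68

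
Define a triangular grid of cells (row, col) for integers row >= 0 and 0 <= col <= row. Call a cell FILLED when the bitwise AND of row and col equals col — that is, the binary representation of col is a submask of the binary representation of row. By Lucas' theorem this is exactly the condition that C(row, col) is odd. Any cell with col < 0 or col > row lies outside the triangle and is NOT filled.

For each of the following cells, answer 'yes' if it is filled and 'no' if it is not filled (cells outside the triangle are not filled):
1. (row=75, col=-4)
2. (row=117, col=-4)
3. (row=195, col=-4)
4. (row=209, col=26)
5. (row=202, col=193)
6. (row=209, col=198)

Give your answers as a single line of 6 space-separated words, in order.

Answer: no no no no no no

Derivation:
(75,-4): col outside [0, 75] -> not filled
(117,-4): col outside [0, 117] -> not filled
(195,-4): col outside [0, 195] -> not filled
(209,26): row=0b11010001, col=0b11010, row AND col = 0b10000 = 16; 16 != 26 -> empty
(202,193): row=0b11001010, col=0b11000001, row AND col = 0b11000000 = 192; 192 != 193 -> empty
(209,198): row=0b11010001, col=0b11000110, row AND col = 0b11000000 = 192; 192 != 198 -> empty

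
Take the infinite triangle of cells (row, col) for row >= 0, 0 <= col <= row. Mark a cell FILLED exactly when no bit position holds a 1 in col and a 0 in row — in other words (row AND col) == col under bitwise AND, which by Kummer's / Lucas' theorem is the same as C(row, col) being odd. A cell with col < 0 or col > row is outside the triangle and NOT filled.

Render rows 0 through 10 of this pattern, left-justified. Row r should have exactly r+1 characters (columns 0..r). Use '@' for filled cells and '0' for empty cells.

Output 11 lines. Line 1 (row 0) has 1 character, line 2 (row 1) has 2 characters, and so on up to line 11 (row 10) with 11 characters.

r0=0: @
r1=1: @@
r2=10: @0@
r3=11: @@@@
r4=100: @000@
r5=101: @@00@@
r6=110: @0@0@0@
r7=111: @@@@@@@@
r8=1000: @0000000@
r9=1001: @@000000@@
r10=1010: @0@00000@0@

Answer: @
@@
@0@
@@@@
@000@
@@00@@
@0@0@0@
@@@@@@@@
@0000000@
@@000000@@
@0@00000@0@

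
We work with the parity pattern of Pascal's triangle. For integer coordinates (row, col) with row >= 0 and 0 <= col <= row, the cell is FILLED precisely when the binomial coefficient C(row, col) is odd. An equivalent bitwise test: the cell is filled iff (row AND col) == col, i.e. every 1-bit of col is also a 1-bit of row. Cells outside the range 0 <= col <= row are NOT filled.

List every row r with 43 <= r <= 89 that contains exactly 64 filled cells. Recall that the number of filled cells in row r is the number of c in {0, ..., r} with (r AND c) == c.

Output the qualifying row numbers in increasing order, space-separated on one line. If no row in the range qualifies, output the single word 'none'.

Answer: 63

Derivation:
Row r has 2^popcount(r) filled cells, so we need popcount(r) = log2(64) = 6.
Scan r = 43..89 and keep those with exactly 6 one-bits:
r=43=101011 popcount=4 -> skip
r=44=101100 popcount=3 -> skip
r=45=101101 popcount=4 -> skip
r=46=101110 popcount=4 -> skip
r=47=101111 popcount=5 -> skip
r=48=110000 popcount=2 -> skip
r=49=110001 popcount=3 -> skip
r=50=110010 popcount=3 -> skip
r=51=110011 popcount=4 -> skip
r=52=110100 popcount=3 -> skip
r=53=110101 popcount=4 -> skip
r=54=110110 popcount=4 -> skip
r=55=110111 popcount=5 -> skip
r=56=111000 popcount=3 -> skip
r=57=111001 popcount=4 -> skip
r=58=111010 popcount=4 -> skip
r=59=111011 popcount=5 -> skip
r=60=111100 popcount=4 -> skip
r=61=111101 popcount=5 -> skip
r=62=111110 popcount=5 -> skip
r=63=111111 popcount=6 -> KEEP
r=64=1000000 popcount=1 -> skip
r=65=1000001 popcount=2 -> skip
r=66=1000010 popcount=2 -> skip
r=67=1000011 popcount=3 -> skip
r=68=1000100 popcount=2 -> skip
r=69=1000101 popcount=3 -> skip
r=70=1000110 popcount=3 -> skip
r=71=1000111 popcount=4 -> skip
r=72=1001000 popcount=2 -> skip
r=73=1001001 popcount=3 -> skip
r=74=1001010 popcount=3 -> skip
r=75=1001011 popcount=4 -> skip
r=76=1001100 popcount=3 -> skip
r=77=1001101 popcount=4 -> skip
r=78=1001110 popcount=4 -> skip
r=79=1001111 popcount=5 -> skip
r=80=1010000 popcount=2 -> skip
r=81=1010001 popcount=3 -> skip
r=82=1010010 popcount=3 -> skip
r=83=1010011 popcount=4 -> skip
r=84=1010100 popcount=3 -> skip
r=85=1010101 popcount=4 -> skip
r=86=1010110 popcount=4 -> skip
r=87=1010111 popcount=5 -> skip
r=88=1011000 popcount=3 -> skip
r=89=1011001 popcount=4 -> skip
Kept rows: 63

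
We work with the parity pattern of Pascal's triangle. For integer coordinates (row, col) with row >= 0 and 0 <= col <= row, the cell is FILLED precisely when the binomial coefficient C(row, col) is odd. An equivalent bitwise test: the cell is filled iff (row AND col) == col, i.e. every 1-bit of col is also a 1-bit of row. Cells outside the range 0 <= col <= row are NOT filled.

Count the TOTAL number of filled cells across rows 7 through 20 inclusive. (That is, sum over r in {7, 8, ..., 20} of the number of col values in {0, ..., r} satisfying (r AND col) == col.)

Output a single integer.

r7=111 pc3: +8 =8
r8=1000 pc1: +2 =10
r9=1001 pc2: +4 =14
r10=1010 pc2: +4 =18
r11=1011 pc3: +8 =26
r12=1100 pc2: +4 =30
r13=1101 pc3: +8 =38
r14=1110 pc3: +8 =46
r15=1111 pc4: +16 =62
r16=10000 pc1: +2 =64
r17=10001 pc2: +4 =68
r18=10010 pc2: +4 =72
r19=10011 pc3: +8 =80
r20=10100 pc2: +4 =84

Answer: 84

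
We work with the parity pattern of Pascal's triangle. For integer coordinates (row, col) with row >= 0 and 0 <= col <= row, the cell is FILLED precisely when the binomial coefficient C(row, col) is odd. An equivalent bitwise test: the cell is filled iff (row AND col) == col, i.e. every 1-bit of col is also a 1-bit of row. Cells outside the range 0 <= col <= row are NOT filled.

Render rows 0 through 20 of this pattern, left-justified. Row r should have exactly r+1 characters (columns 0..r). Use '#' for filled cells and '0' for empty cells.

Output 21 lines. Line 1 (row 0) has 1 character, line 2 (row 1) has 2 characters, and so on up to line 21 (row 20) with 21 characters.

r0=0: #
r1=1: ##
r2=10: #0#
r3=11: ####
r4=100: #000#
r5=101: ##00##
r6=110: #0#0#0#
r7=111: ########
r8=1000: #0000000#
r9=1001: ##000000##
r10=1010: #0#00000#0#
r11=1011: ####0000####
r12=1100: #000#000#000#
r13=1101: ##00##00##00##
r14=1110: #0#0#0#0#0#0#0#
r15=1111: ################
r16=10000: #000000000000000#
r17=10001: ##00000000000000##
r18=10010: #0#0000000000000#0#
r19=10011: ####000000000000####
r20=10100: #000#00000000000#000#

Answer: #
##
#0#
####
#000#
##00##
#0#0#0#
########
#0000000#
##000000##
#0#00000#0#
####0000####
#000#000#000#
##00##00##00##
#0#0#0#0#0#0#0#
################
#000000000000000#
##00000000000000##
#0#0000000000000#0#
####000000000000####
#000#00000000000#000#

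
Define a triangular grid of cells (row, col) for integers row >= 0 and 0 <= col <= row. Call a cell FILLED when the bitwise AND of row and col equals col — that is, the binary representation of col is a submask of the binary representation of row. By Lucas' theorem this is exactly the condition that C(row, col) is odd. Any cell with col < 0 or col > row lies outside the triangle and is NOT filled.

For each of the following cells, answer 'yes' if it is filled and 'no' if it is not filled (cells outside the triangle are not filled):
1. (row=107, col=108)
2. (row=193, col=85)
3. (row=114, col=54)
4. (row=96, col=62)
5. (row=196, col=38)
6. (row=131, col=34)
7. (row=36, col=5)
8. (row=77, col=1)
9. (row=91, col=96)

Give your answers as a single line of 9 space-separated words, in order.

(107,108): col outside [0, 107] -> not filled
(193,85): row=0b11000001, col=0b1010101, row AND col = 0b1000001 = 65; 65 != 85 -> empty
(114,54): row=0b1110010, col=0b110110, row AND col = 0b110010 = 50; 50 != 54 -> empty
(96,62): row=0b1100000, col=0b111110, row AND col = 0b100000 = 32; 32 != 62 -> empty
(196,38): row=0b11000100, col=0b100110, row AND col = 0b100 = 4; 4 != 38 -> empty
(131,34): row=0b10000011, col=0b100010, row AND col = 0b10 = 2; 2 != 34 -> empty
(36,5): row=0b100100, col=0b101, row AND col = 0b100 = 4; 4 != 5 -> empty
(77,1): row=0b1001101, col=0b1, row AND col = 0b1 = 1; 1 == 1 -> filled
(91,96): col outside [0, 91] -> not filled

Answer: no no no no no no no yes no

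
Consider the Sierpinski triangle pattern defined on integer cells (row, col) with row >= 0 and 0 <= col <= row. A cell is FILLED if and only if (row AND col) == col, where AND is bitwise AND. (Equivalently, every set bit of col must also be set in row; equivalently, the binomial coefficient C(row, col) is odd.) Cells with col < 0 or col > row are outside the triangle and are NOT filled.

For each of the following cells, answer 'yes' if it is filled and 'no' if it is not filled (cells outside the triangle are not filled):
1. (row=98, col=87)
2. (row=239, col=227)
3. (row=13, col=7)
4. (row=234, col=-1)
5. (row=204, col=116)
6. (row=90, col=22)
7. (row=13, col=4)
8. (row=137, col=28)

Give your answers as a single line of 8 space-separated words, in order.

Answer: no yes no no no no yes no

Derivation:
(98,87): row=0b1100010, col=0b1010111, row AND col = 0b1000010 = 66; 66 != 87 -> empty
(239,227): row=0b11101111, col=0b11100011, row AND col = 0b11100011 = 227; 227 == 227 -> filled
(13,7): row=0b1101, col=0b111, row AND col = 0b101 = 5; 5 != 7 -> empty
(234,-1): col outside [0, 234] -> not filled
(204,116): row=0b11001100, col=0b1110100, row AND col = 0b1000100 = 68; 68 != 116 -> empty
(90,22): row=0b1011010, col=0b10110, row AND col = 0b10010 = 18; 18 != 22 -> empty
(13,4): row=0b1101, col=0b100, row AND col = 0b100 = 4; 4 == 4 -> filled
(137,28): row=0b10001001, col=0b11100, row AND col = 0b1000 = 8; 8 != 28 -> empty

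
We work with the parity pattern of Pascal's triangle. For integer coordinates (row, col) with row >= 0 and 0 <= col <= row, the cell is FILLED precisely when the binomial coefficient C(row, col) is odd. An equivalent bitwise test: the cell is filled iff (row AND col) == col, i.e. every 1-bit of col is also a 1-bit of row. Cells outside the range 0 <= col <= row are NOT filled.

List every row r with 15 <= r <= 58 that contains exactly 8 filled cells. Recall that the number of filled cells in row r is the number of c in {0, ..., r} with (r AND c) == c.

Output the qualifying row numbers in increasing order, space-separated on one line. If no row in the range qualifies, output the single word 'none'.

Row r has 2^popcount(r) filled cells, so we need popcount(r) = log2(8) = 3.
Scan r = 15..58 and keep those with exactly 3 one-bits:
r=15=1111 popcount=4 -> skip
r=16=10000 popcount=1 -> skip
r=17=10001 popcount=2 -> skip
r=18=10010 popcount=2 -> skip
r=19=10011 popcount=3 -> KEEP
r=20=10100 popcount=2 -> skip
r=21=10101 popcount=3 -> KEEP
r=22=10110 popcount=3 -> KEEP
r=23=10111 popcount=4 -> skip
r=24=11000 popcount=2 -> skip
r=25=11001 popcount=3 -> KEEP
r=26=11010 popcount=3 -> KEEP
r=27=11011 popcount=4 -> skip
r=28=11100 popcount=3 -> KEEP
r=29=11101 popcount=4 -> skip
r=30=11110 popcount=4 -> skip
r=31=11111 popcount=5 -> skip
r=32=100000 popcount=1 -> skip
r=33=100001 popcount=2 -> skip
r=34=100010 popcount=2 -> skip
r=35=100011 popcount=3 -> KEEP
r=36=100100 popcount=2 -> skip
r=37=100101 popcount=3 -> KEEP
r=38=100110 popcount=3 -> KEEP
r=39=100111 popcount=4 -> skip
r=40=101000 popcount=2 -> skip
r=41=101001 popcount=3 -> KEEP
r=42=101010 popcount=3 -> KEEP
r=43=101011 popcount=4 -> skip
r=44=101100 popcount=3 -> KEEP
r=45=101101 popcount=4 -> skip
r=46=101110 popcount=4 -> skip
r=47=101111 popcount=5 -> skip
r=48=110000 popcount=2 -> skip
r=49=110001 popcount=3 -> KEEP
r=50=110010 popcount=3 -> KEEP
r=51=110011 popcount=4 -> skip
r=52=110100 popcount=3 -> KEEP
r=53=110101 popcount=4 -> skip
r=54=110110 popcount=4 -> skip
r=55=110111 popcount=5 -> skip
r=56=111000 popcount=3 -> KEEP
r=57=111001 popcount=4 -> skip
r=58=111010 popcount=4 -> skip
Kept rows: 19 21 22 25 26 28 35 37 38 41 42 44 49 50 52 56

Answer: 19 21 22 25 26 28 35 37 38 41 42 44 49 50 52 56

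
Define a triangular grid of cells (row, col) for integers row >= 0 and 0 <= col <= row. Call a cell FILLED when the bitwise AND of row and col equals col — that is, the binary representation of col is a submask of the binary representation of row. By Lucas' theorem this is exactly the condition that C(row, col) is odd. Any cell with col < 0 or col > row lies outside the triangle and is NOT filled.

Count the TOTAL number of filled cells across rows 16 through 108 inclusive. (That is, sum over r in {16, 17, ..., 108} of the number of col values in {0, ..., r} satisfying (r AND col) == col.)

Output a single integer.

r16=10000 pc1: +2 =2
r17=10001 pc2: +4 =6
r18=10010 pc2: +4 =10
r19=10011 pc3: +8 =18
r20=10100 pc2: +4 =22
r21=10101 pc3: +8 =30
r22=10110 pc3: +8 =38
r23=10111 pc4: +16 =54
r24=11000 pc2: +4 =58
r25=11001 pc3: +8 =66
r26=11010 pc3: +8 =74
r27=11011 pc4: +16 =90
r28=11100 pc3: +8 =98
r29=11101 pc4: +16 =114
r30=11110 pc4: +16 =130
r31=11111 pc5: +32 =162
r32=100000 pc1: +2 =164
r33=100001 pc2: +4 =168
r34=100010 pc2: +4 =172
r35=100011 pc3: +8 =180
r36=100100 pc2: +4 =184
r37=100101 pc3: +8 =192
r38=100110 pc3: +8 =200
r39=100111 pc4: +16 =216
r40=101000 pc2: +4 =220
r41=101001 pc3: +8 =228
r42=101010 pc3: +8 =236
r43=101011 pc4: +16 =252
r44=101100 pc3: +8 =260
r45=101101 pc4: +16 =276
r46=101110 pc4: +16 =292
r47=101111 pc5: +32 =324
r48=110000 pc2: +4 =328
r49=110001 pc3: +8 =336
r50=110010 pc3: +8 =344
r51=110011 pc4: +16 =360
r52=110100 pc3: +8 =368
r53=110101 pc4: +16 =384
r54=110110 pc4: +16 =400
r55=110111 pc5: +32 =432
r56=111000 pc3: +8 =440
r57=111001 pc4: +16 =456
r58=111010 pc4: +16 =472
r59=111011 pc5: +32 =504
r60=111100 pc4: +16 =520
r61=111101 pc5: +32 =552
r62=111110 pc5: +32 =584
r63=111111 pc6: +64 =648
r64=1000000 pc1: +2 =650
r65=1000001 pc2: +4 =654
r66=1000010 pc2: +4 =658
r67=1000011 pc3: +8 =666
r68=1000100 pc2: +4 =670
r69=1000101 pc3: +8 =678
r70=1000110 pc3: +8 =686
r71=1000111 pc4: +16 =702
r72=1001000 pc2: +4 =706
r73=1001001 pc3: +8 =714
r74=1001010 pc3: +8 =722
r75=1001011 pc4: +16 =738
r76=1001100 pc3: +8 =746
r77=1001101 pc4: +16 =762
r78=1001110 pc4: +16 =778
r79=1001111 pc5: +32 =810
r80=1010000 pc2: +4 =814
r81=1010001 pc3: +8 =822
r82=1010010 pc3: +8 =830
r83=1010011 pc4: +16 =846
r84=1010100 pc3: +8 =854
r85=1010101 pc4: +16 =870
r86=1010110 pc4: +16 =886
r87=1010111 pc5: +32 =918
r88=1011000 pc3: +8 =926
r89=1011001 pc4: +16 =942
r90=1011010 pc4: +16 =958
r91=1011011 pc5: +32 =990
r92=1011100 pc4: +16 =1006
r93=1011101 pc5: +32 =1038
r94=1011110 pc5: +32 =1070
r95=1011111 pc6: +64 =1134
r96=1100000 pc2: +4 =1138
r97=1100001 pc3: +8 =1146
r98=1100010 pc3: +8 =1154
r99=1100011 pc4: +16 =1170
r100=1100100 pc3: +8 =1178
r101=1100101 pc4: +16 =1194
r102=1100110 pc4: +16 =1210
r103=1100111 pc5: +32 =1242
r104=1101000 pc3: +8 =1250
r105=1101001 pc4: +16 =1266
r106=1101010 pc4: +16 =1282
r107=1101011 pc5: +32 =1314
r108=1101100 pc4: +16 =1330

Answer: 1330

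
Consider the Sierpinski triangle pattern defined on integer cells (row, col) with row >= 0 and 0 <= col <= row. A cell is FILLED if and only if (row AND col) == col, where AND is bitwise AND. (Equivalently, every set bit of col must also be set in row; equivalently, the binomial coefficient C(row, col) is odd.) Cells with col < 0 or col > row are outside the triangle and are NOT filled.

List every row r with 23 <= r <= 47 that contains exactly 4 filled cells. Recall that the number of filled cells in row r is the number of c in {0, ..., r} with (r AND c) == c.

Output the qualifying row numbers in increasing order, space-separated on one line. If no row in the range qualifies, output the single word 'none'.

Row r has 2^popcount(r) filled cells, so we need popcount(r) = log2(4) = 2.
Scan r = 23..47 and keep those with exactly 2 one-bits:
r=23=10111 popcount=4 -> skip
r=24=11000 popcount=2 -> KEEP
r=25=11001 popcount=3 -> skip
r=26=11010 popcount=3 -> skip
r=27=11011 popcount=4 -> skip
r=28=11100 popcount=3 -> skip
r=29=11101 popcount=4 -> skip
r=30=11110 popcount=4 -> skip
r=31=11111 popcount=5 -> skip
r=32=100000 popcount=1 -> skip
r=33=100001 popcount=2 -> KEEP
r=34=100010 popcount=2 -> KEEP
r=35=100011 popcount=3 -> skip
r=36=100100 popcount=2 -> KEEP
r=37=100101 popcount=3 -> skip
r=38=100110 popcount=3 -> skip
r=39=100111 popcount=4 -> skip
r=40=101000 popcount=2 -> KEEP
r=41=101001 popcount=3 -> skip
r=42=101010 popcount=3 -> skip
r=43=101011 popcount=4 -> skip
r=44=101100 popcount=3 -> skip
r=45=101101 popcount=4 -> skip
r=46=101110 popcount=4 -> skip
r=47=101111 popcount=5 -> skip
Kept rows: 24 33 34 36 40

Answer: 24 33 34 36 40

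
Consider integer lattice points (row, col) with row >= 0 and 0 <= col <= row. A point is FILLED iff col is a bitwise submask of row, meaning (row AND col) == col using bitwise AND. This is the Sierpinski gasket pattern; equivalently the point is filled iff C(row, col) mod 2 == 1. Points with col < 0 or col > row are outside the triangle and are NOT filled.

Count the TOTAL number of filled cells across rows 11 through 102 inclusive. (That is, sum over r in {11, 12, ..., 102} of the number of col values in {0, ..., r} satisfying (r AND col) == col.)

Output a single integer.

Answer: 1254

Derivation:
r11=1011 pc3: +8 =8
r12=1100 pc2: +4 =12
r13=1101 pc3: +8 =20
r14=1110 pc3: +8 =28
r15=1111 pc4: +16 =44
r16=10000 pc1: +2 =46
r17=10001 pc2: +4 =50
r18=10010 pc2: +4 =54
r19=10011 pc3: +8 =62
r20=10100 pc2: +4 =66
r21=10101 pc3: +8 =74
r22=10110 pc3: +8 =82
r23=10111 pc4: +16 =98
r24=11000 pc2: +4 =102
r25=11001 pc3: +8 =110
r26=11010 pc3: +8 =118
r27=11011 pc4: +16 =134
r28=11100 pc3: +8 =142
r29=11101 pc4: +16 =158
r30=11110 pc4: +16 =174
r31=11111 pc5: +32 =206
r32=100000 pc1: +2 =208
r33=100001 pc2: +4 =212
r34=100010 pc2: +4 =216
r35=100011 pc3: +8 =224
r36=100100 pc2: +4 =228
r37=100101 pc3: +8 =236
r38=100110 pc3: +8 =244
r39=100111 pc4: +16 =260
r40=101000 pc2: +4 =264
r41=101001 pc3: +8 =272
r42=101010 pc3: +8 =280
r43=101011 pc4: +16 =296
r44=101100 pc3: +8 =304
r45=101101 pc4: +16 =320
r46=101110 pc4: +16 =336
r47=101111 pc5: +32 =368
r48=110000 pc2: +4 =372
r49=110001 pc3: +8 =380
r50=110010 pc3: +8 =388
r51=110011 pc4: +16 =404
r52=110100 pc3: +8 =412
r53=110101 pc4: +16 =428
r54=110110 pc4: +16 =444
r55=110111 pc5: +32 =476
r56=111000 pc3: +8 =484
r57=111001 pc4: +16 =500
r58=111010 pc4: +16 =516
r59=111011 pc5: +32 =548
r60=111100 pc4: +16 =564
r61=111101 pc5: +32 =596
r62=111110 pc5: +32 =628
r63=111111 pc6: +64 =692
r64=1000000 pc1: +2 =694
r65=1000001 pc2: +4 =698
r66=1000010 pc2: +4 =702
r67=1000011 pc3: +8 =710
r68=1000100 pc2: +4 =714
r69=1000101 pc3: +8 =722
r70=1000110 pc3: +8 =730
r71=1000111 pc4: +16 =746
r72=1001000 pc2: +4 =750
r73=1001001 pc3: +8 =758
r74=1001010 pc3: +8 =766
r75=1001011 pc4: +16 =782
r76=1001100 pc3: +8 =790
r77=1001101 pc4: +16 =806
r78=1001110 pc4: +16 =822
r79=1001111 pc5: +32 =854
r80=1010000 pc2: +4 =858
r81=1010001 pc3: +8 =866
r82=1010010 pc3: +8 =874
r83=1010011 pc4: +16 =890
r84=1010100 pc3: +8 =898
r85=1010101 pc4: +16 =914
r86=1010110 pc4: +16 =930
r87=1010111 pc5: +32 =962
r88=1011000 pc3: +8 =970
r89=1011001 pc4: +16 =986
r90=1011010 pc4: +16 =1002
r91=1011011 pc5: +32 =1034
r92=1011100 pc4: +16 =1050
r93=1011101 pc5: +32 =1082
r94=1011110 pc5: +32 =1114
r95=1011111 pc6: +64 =1178
r96=1100000 pc2: +4 =1182
r97=1100001 pc3: +8 =1190
r98=1100010 pc3: +8 =1198
r99=1100011 pc4: +16 =1214
r100=1100100 pc3: +8 =1222
r101=1100101 pc4: +16 =1238
r102=1100110 pc4: +16 =1254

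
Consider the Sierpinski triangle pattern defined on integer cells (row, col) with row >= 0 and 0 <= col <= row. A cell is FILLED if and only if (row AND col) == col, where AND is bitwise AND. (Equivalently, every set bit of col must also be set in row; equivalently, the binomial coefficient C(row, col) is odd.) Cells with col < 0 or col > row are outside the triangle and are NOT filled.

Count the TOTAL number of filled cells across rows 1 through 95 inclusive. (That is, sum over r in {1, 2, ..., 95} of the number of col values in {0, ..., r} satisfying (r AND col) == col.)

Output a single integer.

r1=1 pc1: +2 =2
r2=10 pc1: +2 =4
r3=11 pc2: +4 =8
r4=100 pc1: +2 =10
r5=101 pc2: +4 =14
r6=110 pc2: +4 =18
r7=111 pc3: +8 =26
r8=1000 pc1: +2 =28
r9=1001 pc2: +4 =32
r10=1010 pc2: +4 =36
r11=1011 pc3: +8 =44
r12=1100 pc2: +4 =48
r13=1101 pc3: +8 =56
r14=1110 pc3: +8 =64
r15=1111 pc4: +16 =80
r16=10000 pc1: +2 =82
r17=10001 pc2: +4 =86
r18=10010 pc2: +4 =90
r19=10011 pc3: +8 =98
r20=10100 pc2: +4 =102
r21=10101 pc3: +8 =110
r22=10110 pc3: +8 =118
r23=10111 pc4: +16 =134
r24=11000 pc2: +4 =138
r25=11001 pc3: +8 =146
r26=11010 pc3: +8 =154
r27=11011 pc4: +16 =170
r28=11100 pc3: +8 =178
r29=11101 pc4: +16 =194
r30=11110 pc4: +16 =210
r31=11111 pc5: +32 =242
r32=100000 pc1: +2 =244
r33=100001 pc2: +4 =248
r34=100010 pc2: +4 =252
r35=100011 pc3: +8 =260
r36=100100 pc2: +4 =264
r37=100101 pc3: +8 =272
r38=100110 pc3: +8 =280
r39=100111 pc4: +16 =296
r40=101000 pc2: +4 =300
r41=101001 pc3: +8 =308
r42=101010 pc3: +8 =316
r43=101011 pc4: +16 =332
r44=101100 pc3: +8 =340
r45=101101 pc4: +16 =356
r46=101110 pc4: +16 =372
r47=101111 pc5: +32 =404
r48=110000 pc2: +4 =408
r49=110001 pc3: +8 =416
r50=110010 pc3: +8 =424
r51=110011 pc4: +16 =440
r52=110100 pc3: +8 =448
r53=110101 pc4: +16 =464
r54=110110 pc4: +16 =480
r55=110111 pc5: +32 =512
r56=111000 pc3: +8 =520
r57=111001 pc4: +16 =536
r58=111010 pc4: +16 =552
r59=111011 pc5: +32 =584
r60=111100 pc4: +16 =600
r61=111101 pc5: +32 =632
r62=111110 pc5: +32 =664
r63=111111 pc6: +64 =728
r64=1000000 pc1: +2 =730
r65=1000001 pc2: +4 =734
r66=1000010 pc2: +4 =738
r67=1000011 pc3: +8 =746
r68=1000100 pc2: +4 =750
r69=1000101 pc3: +8 =758
r70=1000110 pc3: +8 =766
r71=1000111 pc4: +16 =782
r72=1001000 pc2: +4 =786
r73=1001001 pc3: +8 =794
r74=1001010 pc3: +8 =802
r75=1001011 pc4: +16 =818
r76=1001100 pc3: +8 =826
r77=1001101 pc4: +16 =842
r78=1001110 pc4: +16 =858
r79=1001111 pc5: +32 =890
r80=1010000 pc2: +4 =894
r81=1010001 pc3: +8 =902
r82=1010010 pc3: +8 =910
r83=1010011 pc4: +16 =926
r84=1010100 pc3: +8 =934
r85=1010101 pc4: +16 =950
r86=1010110 pc4: +16 =966
r87=1010111 pc5: +32 =998
r88=1011000 pc3: +8 =1006
r89=1011001 pc4: +16 =1022
r90=1011010 pc4: +16 =1038
r91=1011011 pc5: +32 =1070
r92=1011100 pc4: +16 =1086
r93=1011101 pc5: +32 =1118
r94=1011110 pc5: +32 =1150
r95=1011111 pc6: +64 =1214

Answer: 1214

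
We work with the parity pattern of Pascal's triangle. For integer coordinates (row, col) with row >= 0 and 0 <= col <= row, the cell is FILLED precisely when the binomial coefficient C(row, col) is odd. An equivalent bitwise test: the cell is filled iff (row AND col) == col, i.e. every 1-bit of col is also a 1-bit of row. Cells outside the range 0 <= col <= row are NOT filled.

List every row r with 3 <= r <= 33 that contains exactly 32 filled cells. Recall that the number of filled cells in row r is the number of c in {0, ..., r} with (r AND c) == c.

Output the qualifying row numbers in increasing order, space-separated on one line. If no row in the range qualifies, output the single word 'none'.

Answer: 31

Derivation:
Row r has 2^popcount(r) filled cells, so we need popcount(r) = log2(32) = 5.
Scan r = 3..33 and keep those with exactly 5 one-bits:
r=3=11 popcount=2 -> skip
r=4=100 popcount=1 -> skip
r=5=101 popcount=2 -> skip
r=6=110 popcount=2 -> skip
r=7=111 popcount=3 -> skip
r=8=1000 popcount=1 -> skip
r=9=1001 popcount=2 -> skip
r=10=1010 popcount=2 -> skip
r=11=1011 popcount=3 -> skip
r=12=1100 popcount=2 -> skip
r=13=1101 popcount=3 -> skip
r=14=1110 popcount=3 -> skip
r=15=1111 popcount=4 -> skip
r=16=10000 popcount=1 -> skip
r=17=10001 popcount=2 -> skip
r=18=10010 popcount=2 -> skip
r=19=10011 popcount=3 -> skip
r=20=10100 popcount=2 -> skip
r=21=10101 popcount=3 -> skip
r=22=10110 popcount=3 -> skip
r=23=10111 popcount=4 -> skip
r=24=11000 popcount=2 -> skip
r=25=11001 popcount=3 -> skip
r=26=11010 popcount=3 -> skip
r=27=11011 popcount=4 -> skip
r=28=11100 popcount=3 -> skip
r=29=11101 popcount=4 -> skip
r=30=11110 popcount=4 -> skip
r=31=11111 popcount=5 -> KEEP
r=32=100000 popcount=1 -> skip
r=33=100001 popcount=2 -> skip
Kept rows: 31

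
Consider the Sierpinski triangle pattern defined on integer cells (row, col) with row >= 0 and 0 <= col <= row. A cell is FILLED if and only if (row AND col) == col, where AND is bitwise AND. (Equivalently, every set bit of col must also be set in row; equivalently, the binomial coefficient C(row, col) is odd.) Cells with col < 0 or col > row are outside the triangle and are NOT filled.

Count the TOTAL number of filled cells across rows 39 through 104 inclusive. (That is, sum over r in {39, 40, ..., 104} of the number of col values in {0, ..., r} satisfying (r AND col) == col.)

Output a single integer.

Answer: 1050

Derivation:
r39=100111 pc4: +16 =16
r40=101000 pc2: +4 =20
r41=101001 pc3: +8 =28
r42=101010 pc3: +8 =36
r43=101011 pc4: +16 =52
r44=101100 pc3: +8 =60
r45=101101 pc4: +16 =76
r46=101110 pc4: +16 =92
r47=101111 pc5: +32 =124
r48=110000 pc2: +4 =128
r49=110001 pc3: +8 =136
r50=110010 pc3: +8 =144
r51=110011 pc4: +16 =160
r52=110100 pc3: +8 =168
r53=110101 pc4: +16 =184
r54=110110 pc4: +16 =200
r55=110111 pc5: +32 =232
r56=111000 pc3: +8 =240
r57=111001 pc4: +16 =256
r58=111010 pc4: +16 =272
r59=111011 pc5: +32 =304
r60=111100 pc4: +16 =320
r61=111101 pc5: +32 =352
r62=111110 pc5: +32 =384
r63=111111 pc6: +64 =448
r64=1000000 pc1: +2 =450
r65=1000001 pc2: +4 =454
r66=1000010 pc2: +4 =458
r67=1000011 pc3: +8 =466
r68=1000100 pc2: +4 =470
r69=1000101 pc3: +8 =478
r70=1000110 pc3: +8 =486
r71=1000111 pc4: +16 =502
r72=1001000 pc2: +4 =506
r73=1001001 pc3: +8 =514
r74=1001010 pc3: +8 =522
r75=1001011 pc4: +16 =538
r76=1001100 pc3: +8 =546
r77=1001101 pc4: +16 =562
r78=1001110 pc4: +16 =578
r79=1001111 pc5: +32 =610
r80=1010000 pc2: +4 =614
r81=1010001 pc3: +8 =622
r82=1010010 pc3: +8 =630
r83=1010011 pc4: +16 =646
r84=1010100 pc3: +8 =654
r85=1010101 pc4: +16 =670
r86=1010110 pc4: +16 =686
r87=1010111 pc5: +32 =718
r88=1011000 pc3: +8 =726
r89=1011001 pc4: +16 =742
r90=1011010 pc4: +16 =758
r91=1011011 pc5: +32 =790
r92=1011100 pc4: +16 =806
r93=1011101 pc5: +32 =838
r94=1011110 pc5: +32 =870
r95=1011111 pc6: +64 =934
r96=1100000 pc2: +4 =938
r97=1100001 pc3: +8 =946
r98=1100010 pc3: +8 =954
r99=1100011 pc4: +16 =970
r100=1100100 pc3: +8 =978
r101=1100101 pc4: +16 =994
r102=1100110 pc4: +16 =1010
r103=1100111 pc5: +32 =1042
r104=1101000 pc3: +8 =1050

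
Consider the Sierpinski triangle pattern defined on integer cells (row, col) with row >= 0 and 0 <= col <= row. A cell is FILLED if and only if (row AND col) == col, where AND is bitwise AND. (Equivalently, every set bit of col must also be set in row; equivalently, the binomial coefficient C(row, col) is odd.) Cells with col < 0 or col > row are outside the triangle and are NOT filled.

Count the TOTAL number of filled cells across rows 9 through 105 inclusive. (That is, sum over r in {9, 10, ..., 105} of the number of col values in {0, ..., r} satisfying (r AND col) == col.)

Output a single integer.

Answer: 1318

Derivation:
r9=1001 pc2: +4 =4
r10=1010 pc2: +4 =8
r11=1011 pc3: +8 =16
r12=1100 pc2: +4 =20
r13=1101 pc3: +8 =28
r14=1110 pc3: +8 =36
r15=1111 pc4: +16 =52
r16=10000 pc1: +2 =54
r17=10001 pc2: +4 =58
r18=10010 pc2: +4 =62
r19=10011 pc3: +8 =70
r20=10100 pc2: +4 =74
r21=10101 pc3: +8 =82
r22=10110 pc3: +8 =90
r23=10111 pc4: +16 =106
r24=11000 pc2: +4 =110
r25=11001 pc3: +8 =118
r26=11010 pc3: +8 =126
r27=11011 pc4: +16 =142
r28=11100 pc3: +8 =150
r29=11101 pc4: +16 =166
r30=11110 pc4: +16 =182
r31=11111 pc5: +32 =214
r32=100000 pc1: +2 =216
r33=100001 pc2: +4 =220
r34=100010 pc2: +4 =224
r35=100011 pc3: +8 =232
r36=100100 pc2: +4 =236
r37=100101 pc3: +8 =244
r38=100110 pc3: +8 =252
r39=100111 pc4: +16 =268
r40=101000 pc2: +4 =272
r41=101001 pc3: +8 =280
r42=101010 pc3: +8 =288
r43=101011 pc4: +16 =304
r44=101100 pc3: +8 =312
r45=101101 pc4: +16 =328
r46=101110 pc4: +16 =344
r47=101111 pc5: +32 =376
r48=110000 pc2: +4 =380
r49=110001 pc3: +8 =388
r50=110010 pc3: +8 =396
r51=110011 pc4: +16 =412
r52=110100 pc3: +8 =420
r53=110101 pc4: +16 =436
r54=110110 pc4: +16 =452
r55=110111 pc5: +32 =484
r56=111000 pc3: +8 =492
r57=111001 pc4: +16 =508
r58=111010 pc4: +16 =524
r59=111011 pc5: +32 =556
r60=111100 pc4: +16 =572
r61=111101 pc5: +32 =604
r62=111110 pc5: +32 =636
r63=111111 pc6: +64 =700
r64=1000000 pc1: +2 =702
r65=1000001 pc2: +4 =706
r66=1000010 pc2: +4 =710
r67=1000011 pc3: +8 =718
r68=1000100 pc2: +4 =722
r69=1000101 pc3: +8 =730
r70=1000110 pc3: +8 =738
r71=1000111 pc4: +16 =754
r72=1001000 pc2: +4 =758
r73=1001001 pc3: +8 =766
r74=1001010 pc3: +8 =774
r75=1001011 pc4: +16 =790
r76=1001100 pc3: +8 =798
r77=1001101 pc4: +16 =814
r78=1001110 pc4: +16 =830
r79=1001111 pc5: +32 =862
r80=1010000 pc2: +4 =866
r81=1010001 pc3: +8 =874
r82=1010010 pc3: +8 =882
r83=1010011 pc4: +16 =898
r84=1010100 pc3: +8 =906
r85=1010101 pc4: +16 =922
r86=1010110 pc4: +16 =938
r87=1010111 pc5: +32 =970
r88=1011000 pc3: +8 =978
r89=1011001 pc4: +16 =994
r90=1011010 pc4: +16 =1010
r91=1011011 pc5: +32 =1042
r92=1011100 pc4: +16 =1058
r93=1011101 pc5: +32 =1090
r94=1011110 pc5: +32 =1122
r95=1011111 pc6: +64 =1186
r96=1100000 pc2: +4 =1190
r97=1100001 pc3: +8 =1198
r98=1100010 pc3: +8 =1206
r99=1100011 pc4: +16 =1222
r100=1100100 pc3: +8 =1230
r101=1100101 pc4: +16 =1246
r102=1100110 pc4: +16 =1262
r103=1100111 pc5: +32 =1294
r104=1101000 pc3: +8 =1302
r105=1101001 pc4: +16 =1318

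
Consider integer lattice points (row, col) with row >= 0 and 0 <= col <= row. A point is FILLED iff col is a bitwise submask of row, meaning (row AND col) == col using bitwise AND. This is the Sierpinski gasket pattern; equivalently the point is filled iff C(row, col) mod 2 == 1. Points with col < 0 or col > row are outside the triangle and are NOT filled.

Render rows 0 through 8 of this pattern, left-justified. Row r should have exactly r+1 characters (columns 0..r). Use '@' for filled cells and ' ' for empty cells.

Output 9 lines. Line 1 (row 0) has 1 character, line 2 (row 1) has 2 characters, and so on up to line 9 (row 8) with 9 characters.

r0=0: @
r1=1: @@
r2=10: @ @
r3=11: @@@@
r4=100: @   @
r5=101: @@  @@
r6=110: @ @ @ @
r7=111: @@@@@@@@
r8=1000: @       @

Answer: @
@@
@ @
@@@@
@   @
@@  @@
@ @ @ @
@@@@@@@@
@       @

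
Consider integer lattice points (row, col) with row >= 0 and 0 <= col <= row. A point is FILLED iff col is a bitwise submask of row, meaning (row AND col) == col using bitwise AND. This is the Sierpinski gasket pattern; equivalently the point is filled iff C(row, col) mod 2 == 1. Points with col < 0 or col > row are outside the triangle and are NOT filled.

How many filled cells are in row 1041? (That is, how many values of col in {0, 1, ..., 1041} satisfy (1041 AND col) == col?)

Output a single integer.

Answer: 8

Derivation:
1041 in binary = 10000010001
popcount(1041) = number of 1-bits in 10000010001 = 3
A col c satisfies (1041 AND c) == c iff every set bit of c is also set in 1041; each of the 3 set bits of 1041 can independently be on or off in c.
count = 2^3 = 8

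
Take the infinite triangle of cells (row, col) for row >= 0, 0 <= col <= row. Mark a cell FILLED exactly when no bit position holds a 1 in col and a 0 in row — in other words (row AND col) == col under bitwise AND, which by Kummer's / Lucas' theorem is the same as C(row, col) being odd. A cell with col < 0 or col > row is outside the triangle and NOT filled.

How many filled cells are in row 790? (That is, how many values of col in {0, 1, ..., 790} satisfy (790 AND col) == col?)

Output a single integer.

790 in binary = 1100010110
popcount(790) = number of 1-bits in 1100010110 = 5
A col c satisfies (790 AND c) == c iff every set bit of c is also set in 790; each of the 5 set bits of 790 can independently be on or off in c.
count = 2^5 = 32

Answer: 32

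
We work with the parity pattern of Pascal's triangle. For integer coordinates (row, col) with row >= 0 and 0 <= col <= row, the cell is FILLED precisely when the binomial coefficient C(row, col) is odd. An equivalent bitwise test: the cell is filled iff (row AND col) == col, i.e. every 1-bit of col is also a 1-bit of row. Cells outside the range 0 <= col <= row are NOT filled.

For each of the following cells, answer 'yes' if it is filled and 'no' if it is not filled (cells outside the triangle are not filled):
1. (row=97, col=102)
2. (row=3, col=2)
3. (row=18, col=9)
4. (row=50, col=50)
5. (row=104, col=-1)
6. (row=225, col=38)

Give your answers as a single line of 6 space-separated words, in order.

Answer: no yes no yes no no

Derivation:
(97,102): col outside [0, 97] -> not filled
(3,2): row=0b11, col=0b10, row AND col = 0b10 = 2; 2 == 2 -> filled
(18,9): row=0b10010, col=0b1001, row AND col = 0b0 = 0; 0 != 9 -> empty
(50,50): row=0b110010, col=0b110010, row AND col = 0b110010 = 50; 50 == 50 -> filled
(104,-1): col outside [0, 104] -> not filled
(225,38): row=0b11100001, col=0b100110, row AND col = 0b100000 = 32; 32 != 38 -> empty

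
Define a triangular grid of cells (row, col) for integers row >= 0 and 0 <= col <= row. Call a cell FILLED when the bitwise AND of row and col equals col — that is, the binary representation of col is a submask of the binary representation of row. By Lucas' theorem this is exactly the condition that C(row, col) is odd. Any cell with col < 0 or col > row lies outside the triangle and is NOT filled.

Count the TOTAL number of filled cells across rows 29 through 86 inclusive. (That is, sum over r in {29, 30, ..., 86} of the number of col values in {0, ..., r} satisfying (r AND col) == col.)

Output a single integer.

r29=11101 pc4: +16 =16
r30=11110 pc4: +16 =32
r31=11111 pc5: +32 =64
r32=100000 pc1: +2 =66
r33=100001 pc2: +4 =70
r34=100010 pc2: +4 =74
r35=100011 pc3: +8 =82
r36=100100 pc2: +4 =86
r37=100101 pc3: +8 =94
r38=100110 pc3: +8 =102
r39=100111 pc4: +16 =118
r40=101000 pc2: +4 =122
r41=101001 pc3: +8 =130
r42=101010 pc3: +8 =138
r43=101011 pc4: +16 =154
r44=101100 pc3: +8 =162
r45=101101 pc4: +16 =178
r46=101110 pc4: +16 =194
r47=101111 pc5: +32 =226
r48=110000 pc2: +4 =230
r49=110001 pc3: +8 =238
r50=110010 pc3: +8 =246
r51=110011 pc4: +16 =262
r52=110100 pc3: +8 =270
r53=110101 pc4: +16 =286
r54=110110 pc4: +16 =302
r55=110111 pc5: +32 =334
r56=111000 pc3: +8 =342
r57=111001 pc4: +16 =358
r58=111010 pc4: +16 =374
r59=111011 pc5: +32 =406
r60=111100 pc4: +16 =422
r61=111101 pc5: +32 =454
r62=111110 pc5: +32 =486
r63=111111 pc6: +64 =550
r64=1000000 pc1: +2 =552
r65=1000001 pc2: +4 =556
r66=1000010 pc2: +4 =560
r67=1000011 pc3: +8 =568
r68=1000100 pc2: +4 =572
r69=1000101 pc3: +8 =580
r70=1000110 pc3: +8 =588
r71=1000111 pc4: +16 =604
r72=1001000 pc2: +4 =608
r73=1001001 pc3: +8 =616
r74=1001010 pc3: +8 =624
r75=1001011 pc4: +16 =640
r76=1001100 pc3: +8 =648
r77=1001101 pc4: +16 =664
r78=1001110 pc4: +16 =680
r79=1001111 pc5: +32 =712
r80=1010000 pc2: +4 =716
r81=1010001 pc3: +8 =724
r82=1010010 pc3: +8 =732
r83=1010011 pc4: +16 =748
r84=1010100 pc3: +8 =756
r85=1010101 pc4: +16 =772
r86=1010110 pc4: +16 =788

Answer: 788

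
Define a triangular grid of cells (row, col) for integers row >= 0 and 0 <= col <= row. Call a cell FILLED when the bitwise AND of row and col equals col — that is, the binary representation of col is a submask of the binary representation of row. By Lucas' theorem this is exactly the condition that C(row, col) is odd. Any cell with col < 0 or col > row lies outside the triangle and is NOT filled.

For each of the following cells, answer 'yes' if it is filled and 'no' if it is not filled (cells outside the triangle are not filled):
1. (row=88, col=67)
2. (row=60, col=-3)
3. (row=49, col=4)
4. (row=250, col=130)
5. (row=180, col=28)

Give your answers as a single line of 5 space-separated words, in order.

Answer: no no no yes no

Derivation:
(88,67): row=0b1011000, col=0b1000011, row AND col = 0b1000000 = 64; 64 != 67 -> empty
(60,-3): col outside [0, 60] -> not filled
(49,4): row=0b110001, col=0b100, row AND col = 0b0 = 0; 0 != 4 -> empty
(250,130): row=0b11111010, col=0b10000010, row AND col = 0b10000010 = 130; 130 == 130 -> filled
(180,28): row=0b10110100, col=0b11100, row AND col = 0b10100 = 20; 20 != 28 -> empty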